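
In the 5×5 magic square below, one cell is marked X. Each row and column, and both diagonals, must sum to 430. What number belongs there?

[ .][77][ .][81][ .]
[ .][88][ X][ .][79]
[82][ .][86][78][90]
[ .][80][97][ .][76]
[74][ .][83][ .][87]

The remaining cell in row 3 is (3,2) = 430 − 336 = 94.
Column 2 must total 430; the given cells sum to 339, so (5,2) = 91.
The remaining cell in column 5 is (1,5) = 430 − 332 = 98.
Anti-diagonal: 98 + 86 + 80 + 74 + ? = 430, so (2,4) = 92.
The remaining cell in row 5 is (5,4) = 430 − 335 = 95.
Column 4 must total 430; the given cells sum to 346, so (4,4) = 84.
From main diagonal, 430 − (88 + 86 + 84 + 87) gives (1,1) = 85.
From row 1, 430 − (85 + 77 + 81 + 98) gives (1,3) = 89.
Row 4 must total 430; the given cells sum to 337, so (4,1) = 93.
Column 1: 85 + 82 + 93 + 74 + ? = 430, so (2,1) = 96.
From column 3, 430 − (89 + 86 + 97 + 83) gives (2,3) = 75.

75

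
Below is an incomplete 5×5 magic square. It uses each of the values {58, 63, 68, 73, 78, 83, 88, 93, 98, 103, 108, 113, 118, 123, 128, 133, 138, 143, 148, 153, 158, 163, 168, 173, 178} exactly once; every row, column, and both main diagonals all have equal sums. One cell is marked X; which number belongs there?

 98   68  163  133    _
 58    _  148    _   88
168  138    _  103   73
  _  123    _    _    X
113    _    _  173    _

158

The 25 entries sum to 2950, so each line sums to 2950/5 = 590.
The remaining cell in row 1 is (1,5) = 590 − 462 = 128.
Row 3 needs 590; the known cells sum to 482, so (3,3) = 108.
Column 1 must total 590; the given cells sum to 437, so (4,1) = 153.
The remaining cell in anti-diagonal is (2,4) = 590 − 472 = 118.
Row 2 must total 590; the given cells sum to 412, so (2,2) = 178.
Column 2 must total 590; the given cells sum to 507, so (5,2) = 83.
Column 4 must total 590; the given cells sum to 527, so (4,4) = 63.
Using main diagonal: 98 + 178 + 108 + 63 + ? → (5,5) = 590 − 447 = 143.
Row 5 must total 590; the given cells sum to 512, so (5,3) = 78.
Column 3: 163 + 148 + 108 + 78 + ? = 590, so (4,3) = 93.
Column 5 must total 590; the given cells sum to 432, so (4,5) = 158.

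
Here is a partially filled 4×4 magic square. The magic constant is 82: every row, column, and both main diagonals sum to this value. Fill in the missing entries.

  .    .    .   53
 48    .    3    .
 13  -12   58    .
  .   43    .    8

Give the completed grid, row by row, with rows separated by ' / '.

Row 3 must total 82; the given cells sum to 59, so (3,4) = 23.
Using column 4: 53 + 23 + 8 + ? → (2,4) = 82 − 84 = -2.
The remaining cell in anti-diagonal is (4,1) = 82 − 44 = 38.
Using row 2: 48 + 3 + (-2) + ? → (2,2) = 82 − 49 = 33.
From row 4, 82 − (38 + 43 + 8) gives (4,3) = -7.
Column 1 must total 82; the given cells sum to 99, so (1,1) = -17.
Using column 2: 33 + (-12) + 43 + ? → (1,2) = 82 − 64 = 18.
Column 3: 3 + 58 + (-7) + ? = 82, so (1,3) = 28.

-17 18 28 53 / 48 33 3 -2 / 13 -12 58 23 / 38 43 -7 8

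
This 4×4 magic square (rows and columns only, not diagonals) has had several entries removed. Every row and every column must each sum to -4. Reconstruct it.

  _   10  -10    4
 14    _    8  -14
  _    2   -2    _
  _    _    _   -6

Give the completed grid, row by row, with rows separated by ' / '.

-8 10 -10 4 / 14 -12 8 -14 / -16 2 -2 12 / 6 -4 0 -6

The remaining cell in row 1 is (1,1) = -4 − 4 = -8.
Row 2 needs -4; the known cells sum to 8, so (2,2) = -12.
Column 2 needs -4; the known cells sum to 0, so (4,2) = -4.
Using column 3: -10 + 8 + (-2) + ? → (4,3) = -4 − (-4) = 0.
Column 4 needs -4; the known cells sum to -16, so (3,4) = 12.
Row 3 needs -4; the known cells sum to 12, so (3,1) = -16.
Using row 4: -4 + 0 + (-6) + ? → (4,1) = -4 − (-10) = 6.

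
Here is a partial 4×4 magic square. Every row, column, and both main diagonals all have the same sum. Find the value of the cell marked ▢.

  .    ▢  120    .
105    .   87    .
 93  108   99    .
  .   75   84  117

Column 3 is complete and sums to 390; that is the magic constant.
The remaining cell in row 3 is (3,4) = 390 − 300 = 90.
The remaining cell in row 4 is (4,1) = 390 − 276 = 114.
Column 1: 105 + 93 + 114 + ? = 390, so (1,1) = 78.
Main diagonal needs 390; the known cells sum to 294, so (2,2) = 96.
Anti-diagonal: 87 + 108 + 114 + ? = 390, so (1,4) = 81.
Row 1: 78 + 120 + 81 + ? = 390, so (1,2) = 111.

111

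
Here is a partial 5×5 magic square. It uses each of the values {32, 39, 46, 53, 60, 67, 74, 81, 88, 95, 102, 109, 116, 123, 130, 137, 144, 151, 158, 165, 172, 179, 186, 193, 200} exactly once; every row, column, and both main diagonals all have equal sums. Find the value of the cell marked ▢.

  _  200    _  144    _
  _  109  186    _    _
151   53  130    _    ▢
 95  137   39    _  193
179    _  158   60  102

The 25 entries sum to 2900, so each line sums to 2900/5 = 580.
Row 4 must total 580; the given cells sum to 464, so (4,4) = 116.
From row 5, 580 − (179 + 158 + 60 + 102) gives (5,2) = 81.
Column 3 must total 580; the given cells sum to 513, so (1,3) = 67.
Main diagonal must total 580; the given cells sum to 457, so (1,1) = 123.
The remaining cell in row 1 is (1,5) = 580 − 534 = 46.
Using column 1: 123 + 151 + 95 + 179 + ? → (2,1) = 580 − 548 = 32.
Anti-diagonal needs 580; the known cells sum to 492, so (2,4) = 88.
The remaining cell in row 2 is (2,5) = 580 − 415 = 165.
From column 4, 580 − (144 + 88 + 116 + 60) gives (3,4) = 172.
The remaining cell in column 5 is (3,5) = 580 − 506 = 74.

74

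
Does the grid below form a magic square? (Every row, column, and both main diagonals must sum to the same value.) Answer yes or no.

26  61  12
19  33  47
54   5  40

Row 1: 26 + 61 + 12 = 99.
Row 2: 19 + 33 + 47 = 99.
Row 3: 54 + 5 + 40 = 99.
Column 1: 26 + 19 + 54 = 99.
Column 2: 61 + 33 + 5 = 99.
Column 3: 12 + 47 + 40 = 99.
Main diagonal: 26 + 33 + 40 = 99.
Anti-diagonal: 12 + 33 + 54 = 99.
All lines sum to 99.

Yes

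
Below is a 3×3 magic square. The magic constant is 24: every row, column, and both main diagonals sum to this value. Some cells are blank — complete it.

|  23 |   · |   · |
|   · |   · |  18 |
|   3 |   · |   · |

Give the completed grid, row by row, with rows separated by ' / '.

23 -12 13 / -2 8 18 / 3 28 -7

The remaining cell in column 1 is (2,1) = 24 − 26 = -2.
Row 2: -2 + 18 + ? = 24, so (2,2) = 8.
Using main diagonal: 23 + 8 + ? → (3,3) = 24 − 31 = -7.
Anti-diagonal: 8 + 3 + ? = 24, so (1,3) = 13.
Using row 1: 23 + 13 + ? → (1,2) = 24 − 36 = -12.
From row 3, 24 − (3 + (-7)) gives (3,2) = 28.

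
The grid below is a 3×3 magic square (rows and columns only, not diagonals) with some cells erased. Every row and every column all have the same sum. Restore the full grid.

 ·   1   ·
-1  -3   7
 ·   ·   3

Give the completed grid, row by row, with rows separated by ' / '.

Row 2 is already complete: -1 + -3 + 7 = 3, so that is the magic constant.
Column 2: 1 + (-3) + ? = 3, so (3,2) = 5.
Column 3: 7 + 3 + ? = 3, so (1,3) = -7.
Using row 1: 1 + (-7) + ? → (1,1) = 3 − (-6) = 9.
Row 3: 5 + 3 + ? = 3, so (3,1) = -5.

9 1 -7 / -1 -3 7 / -5 5 3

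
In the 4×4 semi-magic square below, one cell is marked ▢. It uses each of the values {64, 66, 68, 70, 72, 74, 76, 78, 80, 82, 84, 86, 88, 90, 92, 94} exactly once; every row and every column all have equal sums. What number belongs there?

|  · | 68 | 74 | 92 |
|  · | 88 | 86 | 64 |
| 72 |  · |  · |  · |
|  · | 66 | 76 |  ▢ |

90

The 16 entries sum to 1264, so each line sums to 1264/4 = 316.
The remaining cell in row 1 is (1,1) = 316 − 234 = 82.
The remaining cell in row 2 is (2,1) = 316 − 238 = 78.
Column 1: 82 + 78 + 72 + ? = 316, so (4,1) = 84.
Column 2 must total 316; the given cells sum to 222, so (3,2) = 94.
Using column 3: 74 + 86 + 76 + ? → (3,3) = 316 − 236 = 80.
From row 3, 316 − (72 + 94 + 80) gives (3,4) = 70.
Using row 4: 84 + 66 + 76 + ? → (4,4) = 316 − 226 = 90.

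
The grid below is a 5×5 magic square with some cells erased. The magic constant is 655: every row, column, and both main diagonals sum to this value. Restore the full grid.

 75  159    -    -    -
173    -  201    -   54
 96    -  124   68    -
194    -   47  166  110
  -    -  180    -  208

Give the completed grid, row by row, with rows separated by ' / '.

Row 4 must total 655; the given cells sum to 517, so (4,2) = 138.
Using column 1: 75 + 173 + 96 + 194 + ? → (5,1) = 655 − 538 = 117.
Column 3 must total 655; the given cells sum to 552, so (1,3) = 103.
Main diagonal: 75 + 124 + 166 + 208 + ? = 655, so (2,2) = 82.
Using row 2: 173 + 82 + 201 + 54 + ? → (2,4) = 655 − 510 = 145.
Using anti-diagonal: 145 + 124 + 138 + 117 + ? → (1,5) = 655 − 524 = 131.
Row 1 must total 655; the given cells sum to 468, so (1,4) = 187.
From column 4, 655 − (187 + 145 + 68 + 166) gives (5,4) = 89.
Column 5 must total 655; the given cells sum to 503, so (3,5) = 152.
Using row 3: 96 + 124 + 68 + 152 + ? → (3,2) = 655 − 440 = 215.
Row 5: 117 + 180 + 89 + 208 + ? = 655, so (5,2) = 61.

75 159 103 187 131 / 173 82 201 145 54 / 96 215 124 68 152 / 194 138 47 166 110 / 117 61 180 89 208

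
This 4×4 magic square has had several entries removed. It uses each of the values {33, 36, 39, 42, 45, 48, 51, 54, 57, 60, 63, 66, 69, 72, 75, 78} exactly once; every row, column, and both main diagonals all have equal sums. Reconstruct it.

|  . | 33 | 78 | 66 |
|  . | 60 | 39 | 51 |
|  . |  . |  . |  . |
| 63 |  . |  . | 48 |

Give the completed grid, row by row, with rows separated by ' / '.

45 33 78 66 / 72 60 39 51 / 42 54 69 57 / 63 75 36 48

The 16 entries sum to 888, so each line sums to 888/4 = 222.
From row 1, 222 − (33 + 78 + 66) gives (1,1) = 45.
Using row 2: 60 + 39 + 51 + ? → (2,1) = 222 − 150 = 72.
Column 1 needs 222; the known cells sum to 180, so (3,1) = 42.
Using column 4: 66 + 51 + 48 + ? → (3,4) = 222 − 165 = 57.
Using main diagonal: 45 + 60 + 48 + ? → (3,3) = 222 − 153 = 69.
The remaining cell in anti-diagonal is (3,2) = 222 − 168 = 54.
Column 2 needs 222; the known cells sum to 147, so (4,2) = 75.
The remaining cell in column 3 is (4,3) = 222 − 186 = 36.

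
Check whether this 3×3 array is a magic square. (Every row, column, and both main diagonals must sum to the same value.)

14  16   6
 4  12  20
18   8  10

Row 1: 14 + 16 + 6 = 36.
Row 2: 4 + 12 + 20 = 36.
Row 3: 18 + 8 + 10 = 36.
Column 1: 14 + 4 + 18 = 36.
Column 2: 16 + 12 + 8 = 36.
Column 3: 6 + 20 + 10 = 36.
Main diagonal: 14 + 12 + 10 = 36.
Anti-diagonal: 6 + 12 + 18 = 36.
All lines sum to 36.

Yes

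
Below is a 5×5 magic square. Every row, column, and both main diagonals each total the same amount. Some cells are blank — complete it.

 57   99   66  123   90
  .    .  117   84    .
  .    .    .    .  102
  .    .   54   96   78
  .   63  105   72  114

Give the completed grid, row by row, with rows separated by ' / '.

57 99 66 123 90 / 108 75 117 84 51 / 69 111 93 60 102 / 120 87 54 96 78 / 81 63 105 72 114

Row 1 is already complete: 57 + 99 + 66 + 123 + 90 = 435, so that is the magic constant.
Using row 5: 63 + 105 + 72 + 114 + ? → (5,1) = 435 − 354 = 81.
Using column 3: 66 + 117 + 54 + 105 + ? → (3,3) = 435 − 342 = 93.
Column 4 needs 435; the known cells sum to 375, so (3,4) = 60.
Using column 5: 90 + 102 + 78 + 114 + ? → (2,5) = 435 − 384 = 51.
From main diagonal, 435 − (57 + 93 + 96 + 114) gives (2,2) = 75.
Anti-diagonal needs 435; the known cells sum to 348, so (4,2) = 87.
Row 2: 75 + 117 + 84 + 51 + ? = 435, so (2,1) = 108.
Row 4 must total 435; the given cells sum to 315, so (4,1) = 120.
Using column 1: 57 + 108 + 120 + 81 + ? → (3,1) = 435 − 366 = 69.
The remaining cell in column 2 is (3,2) = 435 − 324 = 111.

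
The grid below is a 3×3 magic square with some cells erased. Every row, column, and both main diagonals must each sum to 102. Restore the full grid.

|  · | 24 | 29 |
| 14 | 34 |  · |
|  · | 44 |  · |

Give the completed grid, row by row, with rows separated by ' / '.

Row 1: 24 + 29 + ? = 102, so (1,1) = 49.
Using row 2: 14 + 34 + ? → (2,3) = 102 − 48 = 54.
Using column 1: 49 + 14 + ? → (3,1) = 102 − 63 = 39.
Using column 3: 29 + 54 + ? → (3,3) = 102 − 83 = 19.

49 24 29 / 14 34 54 / 39 44 19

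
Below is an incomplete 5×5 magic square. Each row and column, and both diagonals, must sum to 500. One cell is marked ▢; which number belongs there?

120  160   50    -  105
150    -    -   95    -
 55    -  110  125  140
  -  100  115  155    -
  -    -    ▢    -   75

145

From row 1, 500 − (120 + 160 + 50 + 105) gives (1,4) = 65.
From row 3, 500 − (55 + 110 + 125 + 140) gives (3,2) = 70.
Column 4 needs 500; the known cells sum to 440, so (5,4) = 60.
From main diagonal, 500 − (120 + 110 + 155 + 75) gives (2,2) = 40.
Anti-diagonal must total 500; the given cells sum to 410, so (5,1) = 90.
Using column 1: 120 + 150 + 55 + 90 + ? → (4,1) = 500 − 415 = 85.
Column 2 must total 500; the given cells sum to 370, so (5,2) = 130.
The remaining cell in row 4 is (4,5) = 500 − 455 = 45.
Using row 5: 90 + 130 + 60 + 75 + ? → (5,3) = 500 − 355 = 145.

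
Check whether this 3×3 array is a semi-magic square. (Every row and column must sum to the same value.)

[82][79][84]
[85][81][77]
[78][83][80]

No — row 2 sums to 243 but row 1 sums to 245.

Row 1: 82 + 79 + 84 = 245.
Row 2: 85 + 81 + 77 = 243.
Row 3: 78 + 83 + 80 = 241.
Column 1: 82 + 85 + 78 = 245.
Column 2: 79 + 81 + 83 = 243.
Column 3: 84 + 77 + 80 = 241.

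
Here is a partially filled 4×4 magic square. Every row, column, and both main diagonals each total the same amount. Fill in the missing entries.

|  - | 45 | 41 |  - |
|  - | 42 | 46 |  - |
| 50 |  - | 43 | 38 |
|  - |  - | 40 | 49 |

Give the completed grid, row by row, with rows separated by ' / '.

36 45 41 48 / 47 42 46 35 / 50 39 43 38 / 37 44 40 49

Column 3 is already complete: 41 + 46 + 43 + 40 = 170, so that is the magic constant.
Using row 3: 50 + 43 + 38 + ? → (3,2) = 170 − 131 = 39.
From column 2, 170 − (45 + 42 + 39) gives (4,2) = 44.
Main diagonal: 42 + 43 + 49 + ? = 170, so (1,1) = 36.
The remaining cell in row 1 is (1,4) = 170 − 122 = 48.
Row 4: 44 + 40 + 49 + ? = 170, so (4,1) = 37.
From column 1, 170 − (36 + 50 + 37) gives (2,1) = 47.
The remaining cell in column 4 is (2,4) = 170 − 135 = 35.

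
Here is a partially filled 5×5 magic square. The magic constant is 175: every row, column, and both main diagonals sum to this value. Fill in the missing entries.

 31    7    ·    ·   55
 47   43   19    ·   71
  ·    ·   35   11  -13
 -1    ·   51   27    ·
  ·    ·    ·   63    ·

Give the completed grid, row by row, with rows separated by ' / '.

31 7 3 79 55 / 47 43 19 -5 71 / 83 59 35 11 -13 / -1 75 51 27 23 / 15 -9 67 63 39

The remaining cell in row 2 is (2,4) = 175 − 180 = -5.
Column 4: -5 + 11 + 27 + 63 + ? = 175, so (1,4) = 79.
Main diagonal needs 175; the known cells sum to 136, so (5,5) = 39.
Using row 1: 31 + 7 + 79 + 55 + ? → (1,3) = 175 − 172 = 3.
Using column 3: 3 + 19 + 35 + 51 + ? → (5,3) = 175 − 108 = 67.
Using column 5: 55 + 71 + (-13) + 39 + ? → (4,5) = 175 − 152 = 23.
From row 4, 175 − (-1 + 51 + 27 + 23) gives (4,2) = 75.
Anti-diagonal needs 175; the known cells sum to 160, so (5,1) = 15.
Row 5 must total 175; the given cells sum to 184, so (5,2) = -9.
Column 1 needs 175; the known cells sum to 92, so (3,1) = 83.
Using column 2: 7 + 43 + 75 + (-9) + ? → (3,2) = 175 − 116 = 59.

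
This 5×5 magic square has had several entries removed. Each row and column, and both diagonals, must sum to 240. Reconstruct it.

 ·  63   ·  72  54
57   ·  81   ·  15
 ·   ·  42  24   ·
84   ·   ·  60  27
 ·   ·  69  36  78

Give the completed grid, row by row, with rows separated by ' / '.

Column 4 needs 240; the known cells sum to 192, so (2,4) = 48.
The remaining cell in column 5 is (3,5) = 240 − 174 = 66.
The remaining cell in row 2 is (2,2) = 240 − 201 = 39.
From main diagonal, 240 − (39 + 42 + 60 + 78) gives (1,1) = 21.
Using row 1: 21 + 63 + 72 + 54 + ? → (1,3) = 240 − 210 = 30.
Column 3: 30 + 81 + 42 + 69 + ? = 240, so (4,3) = 18.
Row 4 must total 240; the given cells sum to 189, so (4,2) = 51.
The remaining cell in anti-diagonal is (5,1) = 240 − 195 = 45.
From row 5, 240 − (45 + 69 + 36 + 78) gives (5,2) = 12.
Using column 1: 21 + 57 + 84 + 45 + ? → (3,1) = 240 − 207 = 33.
From column 2, 240 − (63 + 39 + 51 + 12) gives (3,2) = 75.

21 63 30 72 54 / 57 39 81 48 15 / 33 75 42 24 66 / 84 51 18 60 27 / 45 12 69 36 78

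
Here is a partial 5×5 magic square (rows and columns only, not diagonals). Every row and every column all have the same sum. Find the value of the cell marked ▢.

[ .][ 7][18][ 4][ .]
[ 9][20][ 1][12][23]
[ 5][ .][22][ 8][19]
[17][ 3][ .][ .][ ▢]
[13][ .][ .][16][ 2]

Row 2 is complete and sums to 65; that is the magic constant.
The remaining cell in row 3 is (3,2) = 65 − 54 = 11.
Column 1 needs 65; the known cells sum to 44, so (1,1) = 21.
Column 2 needs 65; the known cells sum to 41, so (5,2) = 24.
The remaining cell in column 4 is (4,4) = 65 − 40 = 25.
Row 1 needs 65; the known cells sum to 50, so (1,5) = 15.
From row 5, 65 − (13 + 24 + 16 + 2) gives (5,3) = 10.
Column 3 must total 65; the given cells sum to 51, so (4,3) = 14.
Column 5 must total 65; the given cells sum to 59, so (4,5) = 6.

6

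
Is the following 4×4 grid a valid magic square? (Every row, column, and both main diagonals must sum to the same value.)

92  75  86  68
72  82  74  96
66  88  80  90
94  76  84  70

No — row 1 sums to 321 but row 3 sums to 324.

Row 1: 92 + 75 + 86 + 68 = 321.
Row 2: 72 + 82 + 74 + 96 = 324.
Row 3: 66 + 88 + 80 + 90 = 324.
Row 4: 94 + 76 + 84 + 70 = 324.
Column 1: 92 + 72 + 66 + 94 = 324.
Column 2: 75 + 82 + 88 + 76 = 321.
Column 3: 86 + 74 + 80 + 84 = 324.
Column 4: 68 + 96 + 90 + 70 = 324.
Main diagonal: 92 + 82 + 80 + 70 = 324.
Anti-diagonal: 68 + 74 + 88 + 94 = 324.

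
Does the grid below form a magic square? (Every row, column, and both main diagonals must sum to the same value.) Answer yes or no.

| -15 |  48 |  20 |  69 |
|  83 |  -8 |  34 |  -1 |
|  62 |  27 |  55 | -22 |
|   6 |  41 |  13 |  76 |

Row 1: -15 + 48 + 20 + 69 = 122.
Row 2: 83 + (-8) + 34 + (-1) = 108.
Row 3: 62 + 27 + 55 + (-22) = 122.
Row 4: 6 + 41 + 13 + 76 = 136.
Column 1: -15 + 83 + 62 + 6 = 136.
Column 2: 48 + (-8) + 27 + 41 = 108.
Column 3: 20 + 34 + 55 + 13 = 122.
Column 4: 69 + (-1) + (-22) + 76 = 122.
Main diagonal: -15 + (-8) + 55 + 76 = 108.
Anti-diagonal: 69 + 34 + 27 + 6 = 136.

No — row 1 sums to 122 but column 1 sums to 136.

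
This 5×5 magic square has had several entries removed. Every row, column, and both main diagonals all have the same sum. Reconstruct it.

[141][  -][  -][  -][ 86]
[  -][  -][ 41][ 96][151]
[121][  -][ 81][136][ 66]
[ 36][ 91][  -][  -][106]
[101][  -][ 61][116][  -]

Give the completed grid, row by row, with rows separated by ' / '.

Anti-diagonal is already complete: 86 + 96 + 81 + 91 + 101 = 455, so that is the magic constant.
Row 3 needs 455; the known cells sum to 404, so (3,2) = 51.
Column 1: 141 + 121 + 36 + 101 + ? = 455, so (2,1) = 56.
Using column 5: 86 + 151 + 66 + 106 + ? → (5,5) = 455 − 409 = 46.
Using row 2: 56 + 41 + 96 + 151 + ? → (2,2) = 455 − 344 = 111.
Using row 5: 101 + 61 + 116 + 46 + ? → (5,2) = 455 − 324 = 131.
Column 2 needs 455; the known cells sum to 384, so (1,2) = 71.
Main diagonal must total 455; the given cells sum to 379, so (4,4) = 76.
From row 4, 455 − (36 + 91 + 76 + 106) gives (4,3) = 146.
The remaining cell in column 3 is (1,3) = 455 − 329 = 126.
Using column 4: 96 + 136 + 76 + 116 + ? → (1,4) = 455 − 424 = 31.

141 71 126 31 86 / 56 111 41 96 151 / 121 51 81 136 66 / 36 91 146 76 106 / 101 131 61 116 46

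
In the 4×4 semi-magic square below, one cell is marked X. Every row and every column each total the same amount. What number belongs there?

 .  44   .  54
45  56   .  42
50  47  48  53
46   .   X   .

52

Row 3 is complete and sums to 198; that is the magic constant.
Using row 2: 45 + 56 + 42 + ? → (2,3) = 198 − 143 = 55.
Column 1 needs 198; the known cells sum to 141, so (1,1) = 57.
Column 2: 44 + 56 + 47 + ? = 198, so (4,2) = 51.
Column 4: 54 + 42 + 53 + ? = 198, so (4,4) = 49.
Row 1 needs 198; the known cells sum to 155, so (1,3) = 43.
The remaining cell in row 4 is (4,3) = 198 − 146 = 52.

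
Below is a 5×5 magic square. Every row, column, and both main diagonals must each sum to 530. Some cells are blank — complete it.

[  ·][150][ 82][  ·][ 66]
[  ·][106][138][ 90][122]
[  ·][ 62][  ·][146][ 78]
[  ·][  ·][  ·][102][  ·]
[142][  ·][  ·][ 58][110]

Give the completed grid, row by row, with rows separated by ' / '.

Using row 2: 106 + 138 + 90 + 122 + ? → (2,1) = 530 − 456 = 74.
Using column 4: 90 + 146 + 102 + 58 + ? → (1,4) = 530 − 396 = 134.
Column 5 needs 530; the known cells sum to 376, so (4,5) = 154.
From row 1, 530 − (150 + 82 + 134 + 66) gives (1,1) = 98.
Main diagonal must total 530; the given cells sum to 416, so (3,3) = 114.
Using anti-diagonal: 66 + 90 + 114 + 142 + ? → (4,2) = 530 − 412 = 118.
Using row 3: 62 + 114 + 146 + 78 + ? → (3,1) = 530 − 400 = 130.
The remaining cell in column 1 is (4,1) = 530 − 444 = 86.
Column 2: 150 + 106 + 62 + 118 + ? = 530, so (5,2) = 94.
Row 4 must total 530; the given cells sum to 460, so (4,3) = 70.
The remaining cell in row 5 is (5,3) = 530 − 404 = 126.

98 150 82 134 66 / 74 106 138 90 122 / 130 62 114 146 78 / 86 118 70 102 154 / 142 94 126 58 110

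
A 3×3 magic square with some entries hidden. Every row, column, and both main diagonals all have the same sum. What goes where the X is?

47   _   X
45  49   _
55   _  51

43

Main diagonal is complete and sums to 147; that is the magic constant.
Row 2 needs 147; the known cells sum to 94, so (2,3) = 53.
From row 3, 147 − (55 + 51) gives (3,2) = 41.
Column 2 needs 147; the known cells sum to 90, so (1,2) = 57.
The remaining cell in column 3 is (1,3) = 147 − 104 = 43.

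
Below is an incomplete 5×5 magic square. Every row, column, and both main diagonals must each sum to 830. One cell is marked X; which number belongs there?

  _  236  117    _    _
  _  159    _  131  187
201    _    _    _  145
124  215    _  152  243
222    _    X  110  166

The remaining cell in row 4 is (4,3) = 830 − 734 = 96.
Column 5: 187 + 145 + 243 + 166 + ? = 830, so (1,5) = 89.
Anti-diagonal needs 830; the known cells sum to 657, so (3,3) = 173.
Using main diagonal: 159 + 173 + 152 + 166 + ? → (1,1) = 830 − 650 = 180.
Row 1: 180 + 236 + 117 + 89 + ? = 830, so (1,4) = 208.
Column 1 must total 830; the given cells sum to 727, so (2,1) = 103.
Column 4 needs 830; the known cells sum to 601, so (3,4) = 229.
Row 2 needs 830; the known cells sum to 580, so (2,3) = 250.
Row 3 must total 830; the given cells sum to 748, so (3,2) = 82.
The remaining cell in column 2 is (5,2) = 830 − 692 = 138.
Column 3: 117 + 250 + 173 + 96 + ? = 830, so (5,3) = 194.

194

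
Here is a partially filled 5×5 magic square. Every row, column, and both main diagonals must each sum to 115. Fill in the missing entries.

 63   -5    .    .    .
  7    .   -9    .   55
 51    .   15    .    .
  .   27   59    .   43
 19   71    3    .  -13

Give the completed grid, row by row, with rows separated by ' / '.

63 -5 47 -21 31 / 7 39 -9 23 55 / 51 -17 15 67 -1 / -25 27 59 11 43 / 19 71 3 35 -13

Row 5: 19 + 71 + 3 + (-13) + ? = 115, so (5,4) = 35.
The remaining cell in column 1 is (4,1) = 115 − 140 = -25.
Column 3 needs 115; the known cells sum to 68, so (1,3) = 47.
The remaining cell in row 4 is (4,4) = 115 − 104 = 11.
From main diagonal, 115 − (63 + 15 + 11 + (-13)) gives (2,2) = 39.
Using row 2: 7 + 39 + (-9) + 55 + ? → (2,4) = 115 − 92 = 23.
The remaining cell in column 2 is (3,2) = 115 − 132 = -17.
The remaining cell in anti-diagonal is (1,5) = 115 − 84 = 31.
The remaining cell in row 1 is (1,4) = 115 − 136 = -21.
Column 4 needs 115; the known cells sum to 48, so (3,4) = 67.
Column 5 needs 115; the known cells sum to 116, so (3,5) = -1.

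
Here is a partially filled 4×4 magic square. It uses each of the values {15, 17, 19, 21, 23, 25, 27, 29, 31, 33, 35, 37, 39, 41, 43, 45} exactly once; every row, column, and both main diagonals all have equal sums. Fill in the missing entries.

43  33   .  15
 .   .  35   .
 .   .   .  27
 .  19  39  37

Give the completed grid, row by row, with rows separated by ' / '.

The 16 entries sum to 480, so each line sums to 480/4 = 120.
Using row 1: 43 + 33 + 15 + ? → (1,3) = 120 − 91 = 29.
Using row 4: 19 + 39 + 37 + ? → (4,1) = 120 − 95 = 25.
Column 3 needs 120; the known cells sum to 103, so (3,3) = 17.
Column 4 must total 120; the given cells sum to 79, so (2,4) = 41.
From main diagonal, 120 − (43 + 17 + 37) gives (2,2) = 23.
From anti-diagonal, 120 − (15 + 35 + 25) gives (3,2) = 45.
The remaining cell in row 2 is (2,1) = 120 − 99 = 21.
Row 3 must total 120; the given cells sum to 89, so (3,1) = 31.

43 33 29 15 / 21 23 35 41 / 31 45 17 27 / 25 19 39 37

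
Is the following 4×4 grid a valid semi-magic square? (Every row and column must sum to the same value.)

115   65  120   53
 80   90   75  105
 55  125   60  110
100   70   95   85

Row 1: 115 + 65 + 120 + 53 = 353.
Row 2: 80 + 90 + 75 + 105 = 350.
Row 3: 55 + 125 + 60 + 110 = 350.
Row 4: 100 + 70 + 95 + 85 = 350.
Column 1: 115 + 80 + 55 + 100 = 350.
Column 2: 65 + 90 + 125 + 70 = 350.
Column 3: 120 + 75 + 60 + 95 = 350.
Column 4: 53 + 105 + 110 + 85 = 353.

No — row 3 sums to 350 but column 4 sums to 353.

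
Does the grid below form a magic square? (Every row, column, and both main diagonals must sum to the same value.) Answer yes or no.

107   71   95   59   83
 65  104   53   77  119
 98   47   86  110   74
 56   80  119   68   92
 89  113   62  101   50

Row 1: 107 + 71 + 95 + 59 + 83 = 415.
Row 2: 65 + 104 + 53 + 77 + 119 = 418.
Row 3: 98 + 47 + 86 + 110 + 74 = 415.
Row 4: 56 + 80 + 119 + 68 + 92 = 415.
Row 5: 89 + 113 + 62 + 101 + 50 = 415.
Column 1: 107 + 65 + 98 + 56 + 89 = 415.
Column 2: 71 + 104 + 47 + 80 + 113 = 415.
Column 3: 95 + 53 + 86 + 119 + 62 = 415.
Column 4: 59 + 77 + 110 + 68 + 101 = 415.
Column 5: 83 + 119 + 74 + 92 + 50 = 418.
Main diagonal: 107 + 104 + 86 + 68 + 50 = 415.
Anti-diagonal: 83 + 77 + 86 + 80 + 89 = 415.

No — row 3 sums to 415 but row 2 sums to 418.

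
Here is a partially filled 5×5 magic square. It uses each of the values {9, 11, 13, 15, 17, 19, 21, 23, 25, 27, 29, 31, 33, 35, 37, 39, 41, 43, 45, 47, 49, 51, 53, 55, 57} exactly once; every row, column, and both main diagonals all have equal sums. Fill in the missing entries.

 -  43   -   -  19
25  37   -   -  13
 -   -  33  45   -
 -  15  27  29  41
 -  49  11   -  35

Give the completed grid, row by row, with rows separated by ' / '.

The 25 entries sum to 825, so each line sums to 825/5 = 165.
Row 4: 15 + 27 + 29 + 41 + ? = 165, so (4,1) = 53.
From column 2, 165 − (43 + 37 + 15 + 49) gives (3,2) = 21.
Using column 5: 19 + 13 + 41 + 35 + ? → (3,5) = 165 − 108 = 57.
Using main diagonal: 37 + 33 + 29 + 35 + ? → (1,1) = 165 − 134 = 31.
Row 3: 21 + 33 + 45 + 57 + ? = 165, so (3,1) = 9.
Column 1: 31 + 25 + 9 + 53 + ? = 165, so (5,1) = 47.
Anti-diagonal must total 165; the given cells sum to 114, so (2,4) = 51.
Row 2 must total 165; the given cells sum to 126, so (2,3) = 39.
Row 5: 47 + 49 + 11 + 35 + ? = 165, so (5,4) = 23.
Column 3: 39 + 33 + 27 + 11 + ? = 165, so (1,3) = 55.
Column 4: 51 + 45 + 29 + 23 + ? = 165, so (1,4) = 17.

31 43 55 17 19 / 25 37 39 51 13 / 9 21 33 45 57 / 53 15 27 29 41 / 47 49 11 23 35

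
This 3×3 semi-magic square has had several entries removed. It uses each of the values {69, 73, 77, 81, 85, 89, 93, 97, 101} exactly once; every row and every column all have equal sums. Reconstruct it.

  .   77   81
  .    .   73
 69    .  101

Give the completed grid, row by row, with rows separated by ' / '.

The 9 entries sum to 765, so each line sums to 765/3 = 255.
The remaining cell in row 1 is (1,1) = 255 − 158 = 97.
Row 3 must total 255; the given cells sum to 170, so (3,2) = 85.
Column 1: 97 + 69 + ? = 255, so (2,1) = 89.
From column 2, 255 − (77 + 85) gives (2,2) = 93.

97 77 81 / 89 93 73 / 69 85 101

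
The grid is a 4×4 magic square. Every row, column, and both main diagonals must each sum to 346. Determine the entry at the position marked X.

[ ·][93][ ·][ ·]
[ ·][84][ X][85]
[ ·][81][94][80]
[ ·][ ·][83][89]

87

The remaining cell in row 3 is (3,1) = 346 − 255 = 91.
Column 2 must total 346; the given cells sum to 258, so (4,2) = 88.
Using column 4: 85 + 80 + 89 + ? → (1,4) = 346 − 254 = 92.
Main diagonal must total 346; the given cells sum to 267, so (1,1) = 79.
Row 1: 79 + 93 + 92 + ? = 346, so (1,3) = 82.
From row 4, 346 − (88 + 83 + 89) gives (4,1) = 86.
Using column 1: 79 + 91 + 86 + ? → (2,1) = 346 − 256 = 90.
Column 3: 82 + 94 + 83 + ? = 346, so (2,3) = 87.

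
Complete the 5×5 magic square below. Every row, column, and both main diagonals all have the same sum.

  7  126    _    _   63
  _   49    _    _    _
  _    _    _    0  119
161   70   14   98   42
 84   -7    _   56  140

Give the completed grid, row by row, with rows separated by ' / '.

Row 4 is already complete: 161 + 70 + 14 + 98 + 42 = 385, so that is the magic constant.
From row 5, 385 − (84 + (-7) + 56 + 140) gives (5,3) = 112.
Column 2: 126 + 49 + 70 + (-7) + ? = 385, so (3,2) = 147.
Using column 5: 63 + 119 + 42 + 140 + ? → (2,5) = 385 − 364 = 21.
The remaining cell in main diagonal is (3,3) = 385 − 294 = 91.
Anti-diagonal needs 385; the known cells sum to 308, so (2,4) = 77.
Row 3 needs 385; the known cells sum to 357, so (3,1) = 28.
Column 1 needs 385; the known cells sum to 280, so (2,1) = 105.
Column 4 needs 385; the known cells sum to 231, so (1,4) = 154.
Row 1 needs 385; the known cells sum to 350, so (1,3) = 35.
Using row 2: 105 + 49 + 77 + 21 + ? → (2,3) = 385 − 252 = 133.

7 126 35 154 63 / 105 49 133 77 21 / 28 147 91 0 119 / 161 70 14 98 42 / 84 -7 112 56 140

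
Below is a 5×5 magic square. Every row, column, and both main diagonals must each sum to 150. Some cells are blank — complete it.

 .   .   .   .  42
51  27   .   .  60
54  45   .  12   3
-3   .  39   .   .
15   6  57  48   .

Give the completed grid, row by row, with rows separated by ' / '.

Row 3 needs 150; the known cells sum to 114, so (3,3) = 36.
From row 5, 150 − (15 + 6 + 57 + 48) gives (5,5) = 24.
Column 1 needs 150; the known cells sum to 117, so (1,1) = 33.
Column 5 must total 150; the given cells sum to 129, so (4,5) = 21.
The remaining cell in main diagonal is (4,4) = 150 − 120 = 30.
Using row 4: -3 + 39 + 30 + 21 + ? → (4,2) = 150 − 87 = 63.
Using column 2: 27 + 45 + 63 + 6 + ? → (1,2) = 150 − 141 = 9.
From anti-diagonal, 150 − (42 + 36 + 63 + 15) gives (2,4) = -6.
Row 2 needs 150; the known cells sum to 132, so (2,3) = 18.
From column 3, 150 − (18 + 36 + 39 + 57) gives (1,3) = 0.
From column 4, 150 − (-6 + 12 + 30 + 48) gives (1,4) = 66.

33 9 0 66 42 / 51 27 18 -6 60 / 54 45 36 12 3 / -3 63 39 30 21 / 15 6 57 48 24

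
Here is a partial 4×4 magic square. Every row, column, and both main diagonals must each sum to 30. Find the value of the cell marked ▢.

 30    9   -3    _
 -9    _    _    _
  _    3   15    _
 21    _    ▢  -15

The remaining cell in row 1 is (1,4) = 30 − 36 = -6.
Column 1: 30 + (-9) + 21 + ? = 30, so (3,1) = -12.
Main diagonal: 30 + 15 + (-15) + ? = 30, so (2,2) = 0.
Anti-diagonal needs 30; the known cells sum to 18, so (2,3) = 12.
Row 2: -9 + 0 + 12 + ? = 30, so (2,4) = 27.
The remaining cell in row 3 is (3,4) = 30 − 6 = 24.
The remaining cell in column 2 is (4,2) = 30 − 12 = 18.
The remaining cell in column 3 is (4,3) = 30 − 24 = 6.

6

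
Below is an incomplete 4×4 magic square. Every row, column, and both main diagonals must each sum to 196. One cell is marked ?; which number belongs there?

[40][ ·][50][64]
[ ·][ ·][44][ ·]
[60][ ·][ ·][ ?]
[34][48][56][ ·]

36

Row 1: 40 + 50 + 64 + ? = 196, so (1,2) = 42.
Row 4: 34 + 48 + 56 + ? = 196, so (4,4) = 58.
Using column 1: 40 + 60 + 34 + ? → (2,1) = 196 − 134 = 62.
Column 3 must total 196; the given cells sum to 150, so (3,3) = 46.
The remaining cell in main diagonal is (2,2) = 196 − 144 = 52.
The remaining cell in anti-diagonal is (3,2) = 196 − 142 = 54.
Using row 2: 62 + 52 + 44 + ? → (2,4) = 196 − 158 = 38.
Row 3 needs 196; the known cells sum to 160, so (3,4) = 36.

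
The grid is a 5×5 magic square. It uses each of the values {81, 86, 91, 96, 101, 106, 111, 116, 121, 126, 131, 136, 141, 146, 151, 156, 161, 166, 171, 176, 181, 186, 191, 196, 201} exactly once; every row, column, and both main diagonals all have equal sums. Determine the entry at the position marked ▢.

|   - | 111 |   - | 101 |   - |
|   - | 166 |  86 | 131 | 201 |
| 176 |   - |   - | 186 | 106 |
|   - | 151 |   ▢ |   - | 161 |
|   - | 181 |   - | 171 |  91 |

The 25 entries sum to 3525, so each line sums to 3525/5 = 705.
Using row 2: 166 + 86 + 131 + 201 + ? → (2,1) = 705 − 584 = 121.
Column 2 must total 705; the given cells sum to 609, so (3,2) = 96.
Column 4: 101 + 131 + 186 + 171 + ? = 705, so (4,4) = 116.
Column 5 needs 705; the known cells sum to 559, so (1,5) = 146.
Row 3 needs 705; the known cells sum to 564, so (3,3) = 141.
Main diagonal: 166 + 141 + 116 + 91 + ? = 705, so (1,1) = 191.
The remaining cell in anti-diagonal is (5,1) = 705 − 569 = 136.
The remaining cell in row 1 is (1,3) = 705 − 549 = 156.
Using row 5: 136 + 181 + 171 + 91 + ? → (5,3) = 705 − 579 = 126.
Using column 1: 191 + 121 + 176 + 136 + ? → (4,1) = 705 − 624 = 81.
From column 3, 705 − (156 + 86 + 141 + 126) gives (4,3) = 196.

196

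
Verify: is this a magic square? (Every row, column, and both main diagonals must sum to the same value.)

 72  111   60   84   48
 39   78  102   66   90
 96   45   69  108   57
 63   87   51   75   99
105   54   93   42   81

Yes

Row 1: 72 + 111 + 60 + 84 + 48 = 375.
Row 2: 39 + 78 + 102 + 66 + 90 = 375.
Row 3: 96 + 45 + 69 + 108 + 57 = 375.
Row 4: 63 + 87 + 51 + 75 + 99 = 375.
Row 5: 105 + 54 + 93 + 42 + 81 = 375.
Column 1: 72 + 39 + 96 + 63 + 105 = 375.
Column 2: 111 + 78 + 45 + 87 + 54 = 375.
Column 3: 60 + 102 + 69 + 51 + 93 = 375.
Column 4: 84 + 66 + 108 + 75 + 42 = 375.
Column 5: 48 + 90 + 57 + 99 + 81 = 375.
Main diagonal: 72 + 78 + 69 + 75 + 81 = 375.
Anti-diagonal: 48 + 66 + 69 + 87 + 105 = 375.
All lines sum to 375.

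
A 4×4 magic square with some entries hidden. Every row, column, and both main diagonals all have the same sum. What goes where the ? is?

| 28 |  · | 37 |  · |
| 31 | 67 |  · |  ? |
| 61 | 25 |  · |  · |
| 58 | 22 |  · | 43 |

34

Column 1 is complete and sums to 178; that is the magic constant.
Row 4 must total 178; the given cells sum to 123, so (4,3) = 55.
Column 2: 67 + 25 + 22 + ? = 178, so (1,2) = 64.
Main diagonal: 28 + 67 + 43 + ? = 178, so (3,3) = 40.
Using row 1: 28 + 64 + 37 + ? → (1,4) = 178 − 129 = 49.
Row 3 must total 178; the given cells sum to 126, so (3,4) = 52.
Column 3: 37 + 40 + 55 + ? = 178, so (2,3) = 46.
Using column 4: 49 + 52 + 43 + ? → (2,4) = 178 − 144 = 34.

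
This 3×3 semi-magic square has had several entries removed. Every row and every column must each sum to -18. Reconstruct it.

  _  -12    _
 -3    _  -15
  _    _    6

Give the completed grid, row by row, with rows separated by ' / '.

3 -12 -9 / -3 0 -15 / -18 -6 6

Row 2: -3 + (-15) + ? = -18, so (2,2) = 0.
From column 2, -18 − (-12 + 0) gives (3,2) = -6.
Column 3: -15 + 6 + ? = -18, so (1,3) = -9.
The remaining cell in row 1 is (1,1) = -18 − (-21) = 3.
Using row 3: -6 + 6 + ? → (3,1) = -18 − 0 = -18.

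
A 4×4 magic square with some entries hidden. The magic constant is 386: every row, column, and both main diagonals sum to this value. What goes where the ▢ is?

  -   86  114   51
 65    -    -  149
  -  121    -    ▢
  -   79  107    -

128

From row 1, 386 − (86 + 114 + 51) gives (1,1) = 135.
The remaining cell in column 2 is (2,2) = 386 − 286 = 100.
From row 2, 386 − (65 + 100 + 149) gives (2,3) = 72.
The remaining cell in column 3 is (3,3) = 386 − 293 = 93.
Main diagonal must total 386; the given cells sum to 328, so (4,4) = 58.
From anti-diagonal, 386 − (51 + 72 + 121) gives (4,1) = 142.
Column 1 must total 386; the given cells sum to 342, so (3,1) = 44.
Using column 4: 51 + 149 + 58 + ? → (3,4) = 386 − 258 = 128.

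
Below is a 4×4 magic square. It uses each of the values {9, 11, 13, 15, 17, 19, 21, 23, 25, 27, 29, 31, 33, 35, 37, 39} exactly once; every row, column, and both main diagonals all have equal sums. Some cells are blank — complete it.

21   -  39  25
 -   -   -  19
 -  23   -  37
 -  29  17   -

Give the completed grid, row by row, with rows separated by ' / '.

The 16 entries sum to 384, so each line sums to 384/4 = 96.
Row 1: 21 + 39 + 25 + ? = 96, so (1,2) = 11.
The remaining cell in column 2 is (2,2) = 96 − 63 = 33.
Using column 4: 25 + 19 + 37 + ? → (4,4) = 96 − 81 = 15.
The remaining cell in main diagonal is (3,3) = 96 − 69 = 27.
From row 3, 96 − (23 + 27 + 37) gives (3,1) = 9.
Using row 4: 29 + 17 + 15 + ? → (4,1) = 96 − 61 = 35.
Column 1 needs 96; the known cells sum to 65, so (2,1) = 31.
Using column 3: 39 + 27 + 17 + ? → (2,3) = 96 − 83 = 13.

21 11 39 25 / 31 33 13 19 / 9 23 27 37 / 35 29 17 15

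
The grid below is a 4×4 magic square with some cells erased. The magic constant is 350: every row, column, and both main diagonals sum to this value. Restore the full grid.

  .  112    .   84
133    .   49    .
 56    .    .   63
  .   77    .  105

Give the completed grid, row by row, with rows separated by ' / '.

Column 4 must total 350; the given cells sum to 252, so (2,4) = 98.
Using row 2: 133 + 49 + 98 + ? → (2,2) = 350 − 280 = 70.
Column 2 needs 350; the known cells sum to 259, so (3,2) = 91.
Using anti-diagonal: 84 + 49 + 91 + ? → (4,1) = 350 − 224 = 126.
Row 3 must total 350; the given cells sum to 210, so (3,3) = 140.
Row 4 needs 350; the known cells sum to 308, so (4,3) = 42.
Column 1: 133 + 56 + 126 + ? = 350, so (1,1) = 35.
From column 3, 350 − (49 + 140 + 42) gives (1,3) = 119.

35 112 119 84 / 133 70 49 98 / 56 91 140 63 / 126 77 42 105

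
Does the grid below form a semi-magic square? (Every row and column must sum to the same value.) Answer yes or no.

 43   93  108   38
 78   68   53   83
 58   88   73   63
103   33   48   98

Row 1: 43 + 93 + 108 + 38 = 282.
Row 2: 78 + 68 + 53 + 83 = 282.
Row 3: 58 + 88 + 73 + 63 = 282.
Row 4: 103 + 33 + 48 + 98 = 282.
Column 1: 43 + 78 + 58 + 103 = 282.
Column 2: 93 + 68 + 88 + 33 = 282.
Column 3: 108 + 53 + 73 + 48 = 282.
Column 4: 38 + 83 + 63 + 98 = 282.
All lines sum to 282.

Yes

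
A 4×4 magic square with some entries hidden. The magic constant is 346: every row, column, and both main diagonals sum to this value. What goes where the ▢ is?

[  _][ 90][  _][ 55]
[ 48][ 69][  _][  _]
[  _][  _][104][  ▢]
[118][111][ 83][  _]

125

Row 4 needs 346; the known cells sum to 312, so (4,4) = 34.
Column 2 needs 346; the known cells sum to 270, so (3,2) = 76.
From main diagonal, 346 − (69 + 104 + 34) gives (1,1) = 139.
Using anti-diagonal: 55 + 76 + 118 + ? → (2,3) = 346 − 249 = 97.
Using row 1: 139 + 90 + 55 + ? → (1,3) = 346 − 284 = 62.
Using row 2: 48 + 69 + 97 + ? → (2,4) = 346 − 214 = 132.
Column 1: 139 + 48 + 118 + ? = 346, so (3,1) = 41.
Column 4 must total 346; the given cells sum to 221, so (3,4) = 125.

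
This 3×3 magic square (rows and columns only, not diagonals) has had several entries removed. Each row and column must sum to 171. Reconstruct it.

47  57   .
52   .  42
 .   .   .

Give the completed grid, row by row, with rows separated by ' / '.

47 57 67 / 52 77 42 / 72 37 62

Row 1 needs 171; the known cells sum to 104, so (1,3) = 67.
Row 2 must total 171; the given cells sum to 94, so (2,2) = 77.
Using column 1: 47 + 52 + ? → (3,1) = 171 − 99 = 72.
The remaining cell in column 2 is (3,2) = 171 − 134 = 37.
From column 3, 171 − (67 + 42) gives (3,3) = 62.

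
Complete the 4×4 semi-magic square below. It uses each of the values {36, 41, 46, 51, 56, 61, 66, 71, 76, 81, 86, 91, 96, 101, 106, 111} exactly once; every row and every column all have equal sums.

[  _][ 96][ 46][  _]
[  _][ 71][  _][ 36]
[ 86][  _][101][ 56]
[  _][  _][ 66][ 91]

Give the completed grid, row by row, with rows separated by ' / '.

The 16 entries sum to 1176, so each line sums to 1176/4 = 294.
Using row 3: 86 + 101 + 56 + ? → (3,2) = 294 − 243 = 51.
Using column 2: 96 + 71 + 51 + ? → (4,2) = 294 − 218 = 76.
From column 3, 294 − (46 + 101 + 66) gives (2,3) = 81.
From column 4, 294 − (36 + 56 + 91) gives (1,4) = 111.
From row 1, 294 − (96 + 46 + 111) gives (1,1) = 41.
Row 2: 71 + 81 + 36 + ? = 294, so (2,1) = 106.
Row 4: 76 + 66 + 91 + ? = 294, so (4,1) = 61.

41 96 46 111 / 106 71 81 36 / 86 51 101 56 / 61 76 66 91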